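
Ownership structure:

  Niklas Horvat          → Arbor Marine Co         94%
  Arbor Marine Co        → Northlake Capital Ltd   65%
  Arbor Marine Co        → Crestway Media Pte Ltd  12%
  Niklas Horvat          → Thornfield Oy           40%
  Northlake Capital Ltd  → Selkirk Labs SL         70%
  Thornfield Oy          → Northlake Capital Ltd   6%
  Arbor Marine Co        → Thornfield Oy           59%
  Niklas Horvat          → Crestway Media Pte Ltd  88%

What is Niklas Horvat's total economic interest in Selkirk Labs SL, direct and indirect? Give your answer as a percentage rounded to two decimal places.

46.78%

Niklas reaches Selkirk along 3 paths.
Via Thornfield → Northlake: 40% × 6% × 70% = 1.68%.
Via Arbor → Thornfield → Northlake: 94% × 59% × 6% × 70% = 2.32932%.
Via Arbor → Northlake: 94% × 65% × 70% = 42.77%.
Total: 1.68% + 2.32932% + 42.77% = 46.77932%.
Rounded: 46.78%.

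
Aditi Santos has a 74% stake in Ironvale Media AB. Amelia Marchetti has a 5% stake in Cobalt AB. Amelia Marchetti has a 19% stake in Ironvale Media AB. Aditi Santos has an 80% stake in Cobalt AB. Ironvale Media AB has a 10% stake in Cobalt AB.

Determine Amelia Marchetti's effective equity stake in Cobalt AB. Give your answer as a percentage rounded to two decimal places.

6.90%

Amelia reaches Cobalt along 2 paths.
Direct stake: 5% = 5%.
Via Ironvale: 19% × 10% = 1.9%.
Total: 5% + 1.9% = 6.9%.
Rounded: 6.90%.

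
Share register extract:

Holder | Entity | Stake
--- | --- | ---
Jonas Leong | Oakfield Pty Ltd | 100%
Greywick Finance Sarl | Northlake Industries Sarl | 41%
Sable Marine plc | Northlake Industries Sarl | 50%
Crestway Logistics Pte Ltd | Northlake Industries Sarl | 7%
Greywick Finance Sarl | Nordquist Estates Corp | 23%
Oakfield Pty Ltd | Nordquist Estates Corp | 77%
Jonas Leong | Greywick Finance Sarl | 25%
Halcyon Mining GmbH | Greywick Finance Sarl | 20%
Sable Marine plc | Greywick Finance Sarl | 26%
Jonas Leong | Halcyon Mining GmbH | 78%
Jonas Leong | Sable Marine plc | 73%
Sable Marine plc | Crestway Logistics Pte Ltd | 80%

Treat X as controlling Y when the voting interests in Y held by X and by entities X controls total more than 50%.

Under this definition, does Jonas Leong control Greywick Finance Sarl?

Jonas holds 78% of Halcyon, so Jonas controls Halcyon.
Jonas holds 73% of Sable, so Jonas controls Sable.
Sable and Jonas and Halcyon together hold 26% + 25% + 20% = 71% of Greywick, so Jonas controls Greywick.

Yes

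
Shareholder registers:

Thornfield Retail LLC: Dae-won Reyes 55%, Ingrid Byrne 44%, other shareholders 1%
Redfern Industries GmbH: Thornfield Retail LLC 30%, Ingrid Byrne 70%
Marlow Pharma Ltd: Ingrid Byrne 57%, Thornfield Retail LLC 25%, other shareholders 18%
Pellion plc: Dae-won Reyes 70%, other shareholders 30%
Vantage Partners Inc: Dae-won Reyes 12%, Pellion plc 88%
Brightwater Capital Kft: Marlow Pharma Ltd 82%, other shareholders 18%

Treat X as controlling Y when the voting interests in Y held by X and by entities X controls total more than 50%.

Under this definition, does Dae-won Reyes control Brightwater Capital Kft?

No

Dae-won holds 55% of Thornfield, so Dae-won controls Thornfield.
Dae-won holds 70% of Pellion, so Dae-won controls Pellion.
Dae-won and Pellion together hold 12% + 88% = 100% of Vantage, so Dae-won controls Vantage.
Neither Dae-won nor any entity Dae-won controls holds any voting interest in Brightwater.
So Dae-won does not control Brightwater.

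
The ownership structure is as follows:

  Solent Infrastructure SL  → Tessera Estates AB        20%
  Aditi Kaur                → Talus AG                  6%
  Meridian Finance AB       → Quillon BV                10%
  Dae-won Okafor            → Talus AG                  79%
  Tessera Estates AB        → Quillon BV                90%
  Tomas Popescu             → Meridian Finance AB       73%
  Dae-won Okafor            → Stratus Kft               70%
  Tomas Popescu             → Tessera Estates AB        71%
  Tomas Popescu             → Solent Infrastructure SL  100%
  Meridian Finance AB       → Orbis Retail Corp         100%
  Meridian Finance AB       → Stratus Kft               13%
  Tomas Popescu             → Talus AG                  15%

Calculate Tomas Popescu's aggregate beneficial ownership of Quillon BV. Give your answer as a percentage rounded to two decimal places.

Tomas reaches Quillon along 3 paths.
Via Tessera: 71% × 90% = 63.9%.
Via Solent → Tessera: 100% × 20% × 90% = 18%.
Via Meridian: 73% × 10% = 7.3%.
Total: 63.9% + 18% + 7.3% = 89.2%.
Rounded: 89.20%.

89.20%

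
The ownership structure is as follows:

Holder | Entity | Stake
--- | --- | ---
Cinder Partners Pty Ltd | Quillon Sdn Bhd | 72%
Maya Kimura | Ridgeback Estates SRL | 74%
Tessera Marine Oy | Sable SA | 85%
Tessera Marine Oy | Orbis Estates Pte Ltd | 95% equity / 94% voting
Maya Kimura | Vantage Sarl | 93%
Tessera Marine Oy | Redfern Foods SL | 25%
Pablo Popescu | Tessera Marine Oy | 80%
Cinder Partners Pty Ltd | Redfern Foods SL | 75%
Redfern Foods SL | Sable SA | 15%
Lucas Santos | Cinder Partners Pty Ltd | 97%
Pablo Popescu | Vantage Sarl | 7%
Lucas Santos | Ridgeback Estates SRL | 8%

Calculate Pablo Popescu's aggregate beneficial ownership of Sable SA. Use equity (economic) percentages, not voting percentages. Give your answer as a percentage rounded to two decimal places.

Pablo reaches Sable along 2 paths.
Via Tessera: 80% × 85% = 68%.
Via Tessera → Redfern: 80% × 25% × 15% = 3%.
Total: 68% + 3% = 71%.
Rounded: 71.00%.

71.00%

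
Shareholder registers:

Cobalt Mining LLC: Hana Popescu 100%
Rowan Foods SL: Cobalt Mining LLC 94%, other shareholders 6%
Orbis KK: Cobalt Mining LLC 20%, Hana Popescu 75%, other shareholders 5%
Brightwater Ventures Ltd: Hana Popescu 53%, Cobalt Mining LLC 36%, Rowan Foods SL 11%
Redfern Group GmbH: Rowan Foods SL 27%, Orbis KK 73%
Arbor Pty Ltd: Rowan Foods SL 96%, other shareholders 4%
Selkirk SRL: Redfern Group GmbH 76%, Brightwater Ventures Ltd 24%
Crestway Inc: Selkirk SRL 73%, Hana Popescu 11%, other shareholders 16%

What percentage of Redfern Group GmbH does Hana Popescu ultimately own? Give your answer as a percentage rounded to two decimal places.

94.73%

Hana reaches Redfern along 3 paths.
Via Cobalt → Rowan: 100% × 94% × 27% = 25.38%.
Via Cobalt → Orbis: 100% × 20% × 73% = 14.6%.
Via Orbis: 75% × 73% = 54.75%.
Total: 25.38% + 14.6% + 54.75% = 94.73%.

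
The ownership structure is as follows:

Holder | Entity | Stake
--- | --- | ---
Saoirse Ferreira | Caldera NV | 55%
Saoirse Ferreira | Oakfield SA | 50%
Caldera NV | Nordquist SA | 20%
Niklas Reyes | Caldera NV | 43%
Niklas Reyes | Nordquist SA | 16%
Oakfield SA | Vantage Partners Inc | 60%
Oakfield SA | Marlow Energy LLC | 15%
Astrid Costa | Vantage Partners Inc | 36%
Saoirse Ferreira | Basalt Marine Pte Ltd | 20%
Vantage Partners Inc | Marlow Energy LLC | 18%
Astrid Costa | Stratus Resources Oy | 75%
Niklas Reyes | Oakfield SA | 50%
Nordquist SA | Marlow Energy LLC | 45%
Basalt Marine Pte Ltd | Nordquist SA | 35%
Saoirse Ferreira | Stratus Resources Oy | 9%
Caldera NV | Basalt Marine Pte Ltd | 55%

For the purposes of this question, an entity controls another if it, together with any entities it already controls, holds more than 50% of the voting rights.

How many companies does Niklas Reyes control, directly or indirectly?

Niklas's largest direct stake is 50% in Oakfield, which does not meet the threshold.
Niklas controls 0 companies.

0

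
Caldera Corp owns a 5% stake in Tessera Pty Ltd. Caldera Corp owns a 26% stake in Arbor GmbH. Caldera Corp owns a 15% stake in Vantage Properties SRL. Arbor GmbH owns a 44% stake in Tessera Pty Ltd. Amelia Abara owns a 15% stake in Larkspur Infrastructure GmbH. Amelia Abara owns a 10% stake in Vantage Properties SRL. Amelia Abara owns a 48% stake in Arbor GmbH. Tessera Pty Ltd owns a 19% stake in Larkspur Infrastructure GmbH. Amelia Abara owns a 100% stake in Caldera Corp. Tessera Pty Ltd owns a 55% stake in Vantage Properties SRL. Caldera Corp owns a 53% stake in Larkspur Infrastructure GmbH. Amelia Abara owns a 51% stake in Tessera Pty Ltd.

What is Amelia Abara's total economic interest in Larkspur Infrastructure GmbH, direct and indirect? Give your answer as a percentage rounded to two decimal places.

Amelia reaches Larkspur along 6 paths.
Via Caldera → Arbor → Tessera: 100% × 26% × 44% × 19% = 2.1736%.
Via Arbor → Tessera: 48% × 44% × 19% = 4.0128%.
Via Tessera: 51% × 19% = 9.69%.
Via Caldera → Tessera: 100% × 5% × 19% = 0.95%.
Direct stake: 15% = 15%.
Via Caldera: 100% × 53% = 53%.
Total: 2.1736% + 4.0128% + 9.69% + 0.95% + 15% + 53% = 84.8264%.
Rounded: 84.83%.

84.83%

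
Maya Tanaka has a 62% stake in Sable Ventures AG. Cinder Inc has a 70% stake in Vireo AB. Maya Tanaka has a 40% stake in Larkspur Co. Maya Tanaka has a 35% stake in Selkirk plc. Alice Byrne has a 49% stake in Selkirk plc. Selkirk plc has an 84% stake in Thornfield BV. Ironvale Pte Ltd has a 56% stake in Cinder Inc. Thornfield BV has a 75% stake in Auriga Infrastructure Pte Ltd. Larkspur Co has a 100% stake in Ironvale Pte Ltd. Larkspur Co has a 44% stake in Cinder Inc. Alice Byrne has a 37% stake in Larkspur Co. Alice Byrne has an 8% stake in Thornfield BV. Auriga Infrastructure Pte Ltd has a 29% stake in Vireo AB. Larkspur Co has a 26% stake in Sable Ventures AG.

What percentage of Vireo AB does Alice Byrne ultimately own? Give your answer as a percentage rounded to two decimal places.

Alice reaches Vireo along 4 paths.
Via Larkspur → Cinder: 37% × 44% × 70% = 11.396%.
Via Larkspur → Ironvale → Cinder: 37% × 100% × 56% × 70% = 14.504%.
Via Thornfield → Auriga: 8% × 75% × 29% = 1.74%.
Via Selkirk → Thornfield → Auriga: 49% × 84% × 75% × 29% = 8.9523%.
Total: 11.396% + 14.504% + 1.74% + 8.9523% = 36.5923%.
Rounded: 36.59%.

36.59%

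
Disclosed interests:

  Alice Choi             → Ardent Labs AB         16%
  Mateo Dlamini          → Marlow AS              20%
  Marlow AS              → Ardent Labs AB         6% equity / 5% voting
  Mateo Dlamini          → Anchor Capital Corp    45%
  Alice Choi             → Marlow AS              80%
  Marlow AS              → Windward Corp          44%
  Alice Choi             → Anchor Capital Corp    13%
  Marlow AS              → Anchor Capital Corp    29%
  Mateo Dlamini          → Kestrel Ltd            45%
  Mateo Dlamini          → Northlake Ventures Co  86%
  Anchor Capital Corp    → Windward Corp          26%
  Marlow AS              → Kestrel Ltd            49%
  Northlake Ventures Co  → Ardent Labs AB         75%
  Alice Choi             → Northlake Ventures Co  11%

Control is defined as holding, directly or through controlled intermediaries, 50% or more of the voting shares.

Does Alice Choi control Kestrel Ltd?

Alice holds 80% of Marlow, so Alice controls Marlow.
In Kestrel, Alice's side holds only 49%, not ≥ 50%.
So Alice does not control Kestrel.

No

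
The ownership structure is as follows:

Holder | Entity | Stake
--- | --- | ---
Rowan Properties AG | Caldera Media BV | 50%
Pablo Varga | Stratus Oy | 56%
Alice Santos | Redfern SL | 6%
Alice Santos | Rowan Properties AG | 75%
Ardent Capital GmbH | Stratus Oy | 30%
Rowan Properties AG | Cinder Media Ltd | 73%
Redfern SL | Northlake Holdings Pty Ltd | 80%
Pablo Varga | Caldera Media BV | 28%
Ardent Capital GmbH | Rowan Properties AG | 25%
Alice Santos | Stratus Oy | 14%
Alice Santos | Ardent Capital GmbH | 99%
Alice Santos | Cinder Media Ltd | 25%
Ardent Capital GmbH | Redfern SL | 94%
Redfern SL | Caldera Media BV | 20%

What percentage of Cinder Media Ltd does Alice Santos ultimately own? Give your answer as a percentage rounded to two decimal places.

97.82%

Alice reaches Cinder along 3 paths.
Via Rowan: 75% × 73% = 54.75%.
Via Ardent → Rowan: 99% × 25% × 73% = 18.0675%.
Direct stake: 25% = 25%.
Total: 54.75% + 18.0675% + 25% = 97.8175%.
Rounded: 97.82%.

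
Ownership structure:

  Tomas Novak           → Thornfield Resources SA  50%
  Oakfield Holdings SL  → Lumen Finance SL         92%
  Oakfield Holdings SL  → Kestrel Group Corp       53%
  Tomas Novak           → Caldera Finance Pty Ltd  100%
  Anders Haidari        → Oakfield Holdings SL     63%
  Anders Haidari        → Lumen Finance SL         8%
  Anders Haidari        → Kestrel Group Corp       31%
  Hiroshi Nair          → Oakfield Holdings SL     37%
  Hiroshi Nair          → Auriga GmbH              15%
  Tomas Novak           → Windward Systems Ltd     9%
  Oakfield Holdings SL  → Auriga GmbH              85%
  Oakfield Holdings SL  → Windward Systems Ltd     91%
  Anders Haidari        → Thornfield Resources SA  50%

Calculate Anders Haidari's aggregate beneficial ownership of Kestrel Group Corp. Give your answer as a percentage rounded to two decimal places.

Anders reaches Kestrel along 2 paths.
Direct stake: 31% = 31%.
Via Oakfield: 63% × 53% = 33.39%.
Total: 31% + 33.39% = 64.39%.

64.39%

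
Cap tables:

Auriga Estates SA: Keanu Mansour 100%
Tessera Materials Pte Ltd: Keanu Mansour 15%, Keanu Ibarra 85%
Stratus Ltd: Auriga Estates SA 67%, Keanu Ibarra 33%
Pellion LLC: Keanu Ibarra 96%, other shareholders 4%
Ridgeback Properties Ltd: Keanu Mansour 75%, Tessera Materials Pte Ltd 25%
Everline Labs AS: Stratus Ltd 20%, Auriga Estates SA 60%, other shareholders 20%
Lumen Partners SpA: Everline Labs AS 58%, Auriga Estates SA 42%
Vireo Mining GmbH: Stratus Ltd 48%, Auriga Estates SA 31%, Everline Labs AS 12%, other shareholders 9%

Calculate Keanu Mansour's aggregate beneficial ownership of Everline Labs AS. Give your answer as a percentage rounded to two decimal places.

73.40%

Keanu Mansour reaches Everline along 2 paths.
Via Auriga → Stratus: 100% × 67% × 20% = 13.4%.
Via Auriga: 100% × 60% = 60%.
Total: 13.4% + 60% = 73.4%.
Rounded: 73.40%.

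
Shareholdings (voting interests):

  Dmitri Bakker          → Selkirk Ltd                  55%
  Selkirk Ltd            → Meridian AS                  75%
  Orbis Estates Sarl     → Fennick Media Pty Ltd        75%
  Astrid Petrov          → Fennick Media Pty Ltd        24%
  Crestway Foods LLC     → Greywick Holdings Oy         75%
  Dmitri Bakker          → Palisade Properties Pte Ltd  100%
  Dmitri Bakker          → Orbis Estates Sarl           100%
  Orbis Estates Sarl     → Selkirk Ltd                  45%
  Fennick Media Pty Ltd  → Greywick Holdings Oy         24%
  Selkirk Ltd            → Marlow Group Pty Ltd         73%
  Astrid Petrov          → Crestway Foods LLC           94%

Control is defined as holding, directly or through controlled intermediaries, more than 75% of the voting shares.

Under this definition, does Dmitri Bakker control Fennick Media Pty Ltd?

Dmitri holds 100% of Orbis, so Dmitri controls Orbis.
Dmitri and Orbis together hold 55% + 45% = 100% of Selkirk, so Dmitri controls Selkirk.
Dmitri holds 100% of Palisade, so Dmitri controls Palisade.
In Fennick, Dmitri's side holds only 75%, not > 75%.
So Dmitri does not control Fennick.

No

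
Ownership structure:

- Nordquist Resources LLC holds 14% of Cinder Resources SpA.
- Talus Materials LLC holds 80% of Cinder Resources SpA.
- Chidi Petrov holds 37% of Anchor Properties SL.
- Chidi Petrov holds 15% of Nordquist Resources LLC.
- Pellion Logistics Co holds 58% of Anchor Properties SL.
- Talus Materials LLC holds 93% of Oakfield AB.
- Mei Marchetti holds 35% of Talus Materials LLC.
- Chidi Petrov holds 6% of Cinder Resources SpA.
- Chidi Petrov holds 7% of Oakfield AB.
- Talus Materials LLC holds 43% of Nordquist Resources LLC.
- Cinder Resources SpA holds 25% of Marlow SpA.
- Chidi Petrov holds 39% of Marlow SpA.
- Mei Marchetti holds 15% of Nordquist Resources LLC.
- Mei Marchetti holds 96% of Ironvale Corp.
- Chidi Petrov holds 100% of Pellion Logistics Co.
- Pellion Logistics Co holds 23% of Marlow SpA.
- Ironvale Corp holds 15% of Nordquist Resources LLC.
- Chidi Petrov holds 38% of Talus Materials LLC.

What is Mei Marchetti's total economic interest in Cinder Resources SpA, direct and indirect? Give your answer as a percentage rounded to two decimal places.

34.22%

Mei reaches Cinder along 4 paths.
Via Talus → Nordquist: 35% × 43% × 14% = 2.107%.
Via Nordquist: 15% × 14% = 2.1%.
Via Ironvale → Nordquist: 96% × 15% × 14% = 2.016%.
Via Talus: 35% × 80% = 28%.
Total: 2.107% + 2.1% + 2.016% + 28% = 34.223%.
Rounded: 34.22%.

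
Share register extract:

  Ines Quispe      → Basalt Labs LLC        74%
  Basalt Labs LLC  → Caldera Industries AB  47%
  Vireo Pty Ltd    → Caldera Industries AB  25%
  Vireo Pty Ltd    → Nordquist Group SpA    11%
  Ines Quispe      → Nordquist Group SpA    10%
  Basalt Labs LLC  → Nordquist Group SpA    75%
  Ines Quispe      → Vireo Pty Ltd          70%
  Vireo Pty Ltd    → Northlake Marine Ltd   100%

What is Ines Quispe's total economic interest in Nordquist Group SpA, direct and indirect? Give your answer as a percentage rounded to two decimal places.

Ines reaches Nordquist along 3 paths.
Direct stake: 10% = 10%.
Via Basalt: 74% × 75% = 55.5%.
Via Vireo: 70% × 11% = 7.7%.
Total: 10% + 55.5% + 7.7% = 73.2%.
Rounded: 73.20%.

73.20%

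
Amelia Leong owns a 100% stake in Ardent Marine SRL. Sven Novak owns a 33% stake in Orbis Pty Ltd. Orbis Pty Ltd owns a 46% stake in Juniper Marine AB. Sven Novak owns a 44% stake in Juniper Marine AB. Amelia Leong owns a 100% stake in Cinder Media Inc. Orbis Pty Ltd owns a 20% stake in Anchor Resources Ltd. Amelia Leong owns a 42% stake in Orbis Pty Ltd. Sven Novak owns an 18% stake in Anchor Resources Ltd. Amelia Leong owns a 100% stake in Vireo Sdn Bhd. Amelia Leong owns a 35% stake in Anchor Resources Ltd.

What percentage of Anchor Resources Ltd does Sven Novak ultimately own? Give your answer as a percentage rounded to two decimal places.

24.60%

Sven reaches Anchor along 2 paths.
Direct stake: 18% = 18%.
Via Orbis: 33% × 20% = 6.6%.
Total: 18% + 6.6% = 24.6%.
Rounded: 24.60%.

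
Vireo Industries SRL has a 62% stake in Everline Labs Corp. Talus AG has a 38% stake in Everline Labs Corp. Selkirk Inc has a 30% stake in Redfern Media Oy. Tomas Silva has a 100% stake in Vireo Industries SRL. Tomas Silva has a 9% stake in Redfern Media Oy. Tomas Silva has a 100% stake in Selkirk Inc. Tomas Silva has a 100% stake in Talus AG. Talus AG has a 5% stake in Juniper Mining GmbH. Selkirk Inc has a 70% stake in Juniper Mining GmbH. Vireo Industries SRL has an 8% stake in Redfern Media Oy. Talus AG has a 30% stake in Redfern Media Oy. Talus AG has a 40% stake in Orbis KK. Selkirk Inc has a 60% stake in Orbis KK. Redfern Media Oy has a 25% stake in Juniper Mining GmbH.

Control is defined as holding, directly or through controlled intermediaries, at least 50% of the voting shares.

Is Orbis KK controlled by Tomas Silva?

Tomas holds 100% of Talus, so Tomas controls Talus.
Tomas holds 100% of Selkirk, so Tomas controls Selkirk.
Talus and Selkirk together hold 40% + 60% = 100% of Orbis, so Tomas controls Orbis.

Yes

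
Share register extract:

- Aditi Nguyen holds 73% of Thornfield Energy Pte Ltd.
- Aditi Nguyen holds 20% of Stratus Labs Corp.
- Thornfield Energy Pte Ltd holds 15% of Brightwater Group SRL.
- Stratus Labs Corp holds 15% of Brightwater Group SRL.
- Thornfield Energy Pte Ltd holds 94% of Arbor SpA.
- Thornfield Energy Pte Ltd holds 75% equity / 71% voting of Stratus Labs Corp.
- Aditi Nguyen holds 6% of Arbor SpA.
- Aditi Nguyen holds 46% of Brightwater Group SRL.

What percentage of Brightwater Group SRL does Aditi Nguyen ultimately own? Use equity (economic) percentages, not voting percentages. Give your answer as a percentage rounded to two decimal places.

Aditi reaches Brightwater along 4 paths.
Via Thornfield → Stratus: 73% × 75% × 15% = 8.2125%.
Via Stratus: 20% × 15% = 3%.
Via Thornfield: 73% × 15% = 10.95%.
Direct stake: 46% = 46%.
Total: 8.2125% + 3% + 10.95% + 46% = 68.1625%.
Rounded: 68.16%.

68.16%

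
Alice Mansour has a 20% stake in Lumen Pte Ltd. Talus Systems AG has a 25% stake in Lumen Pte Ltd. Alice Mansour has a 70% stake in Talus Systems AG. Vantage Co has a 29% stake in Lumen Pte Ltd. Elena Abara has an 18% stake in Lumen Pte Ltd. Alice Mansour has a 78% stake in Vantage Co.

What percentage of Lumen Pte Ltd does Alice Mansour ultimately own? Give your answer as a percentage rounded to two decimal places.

60.12%

Alice reaches Lumen along 3 paths.
Direct stake: 20% = 20%.
Via Talus: 70% × 25% = 17.5%.
Via Vantage: 78% × 29% = 22.62%.
Total: 20% + 17.5% + 22.62% = 60.12%.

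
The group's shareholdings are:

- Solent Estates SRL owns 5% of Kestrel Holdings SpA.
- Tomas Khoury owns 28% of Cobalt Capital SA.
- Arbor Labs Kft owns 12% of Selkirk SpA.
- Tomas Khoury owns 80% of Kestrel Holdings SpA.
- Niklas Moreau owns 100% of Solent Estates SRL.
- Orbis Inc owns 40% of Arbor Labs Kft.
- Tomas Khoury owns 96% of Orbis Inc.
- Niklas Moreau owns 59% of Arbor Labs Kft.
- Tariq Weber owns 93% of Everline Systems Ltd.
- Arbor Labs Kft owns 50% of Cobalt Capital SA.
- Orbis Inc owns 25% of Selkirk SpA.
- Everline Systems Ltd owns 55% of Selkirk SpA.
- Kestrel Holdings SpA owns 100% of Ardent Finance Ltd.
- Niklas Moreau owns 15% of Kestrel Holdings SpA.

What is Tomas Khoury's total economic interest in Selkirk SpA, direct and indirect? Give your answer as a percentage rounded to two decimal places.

28.61%

Tomas reaches Selkirk along 2 paths.
Via Orbis: 96% × 25% = 24%.
Via Orbis → Arbor: 96% × 40% × 12% = 4.608%.
Total: 24% + 4.608% = 28.608%.
Rounded: 28.61%.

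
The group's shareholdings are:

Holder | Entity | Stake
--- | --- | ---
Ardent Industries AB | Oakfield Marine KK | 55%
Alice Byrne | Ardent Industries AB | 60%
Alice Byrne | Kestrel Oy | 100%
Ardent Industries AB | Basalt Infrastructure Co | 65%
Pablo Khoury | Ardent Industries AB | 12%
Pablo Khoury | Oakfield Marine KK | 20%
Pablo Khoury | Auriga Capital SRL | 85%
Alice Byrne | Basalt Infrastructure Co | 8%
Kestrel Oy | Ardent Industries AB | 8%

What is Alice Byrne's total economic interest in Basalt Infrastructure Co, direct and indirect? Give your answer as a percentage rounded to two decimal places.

Alice reaches Basalt along 3 paths.
Via Kestrel → Ardent: 100% × 8% × 65% = 5.2%.
Via Ardent: 60% × 65% = 39%.
Direct stake: 8% = 8%.
Total: 5.2% + 39% + 8% = 52.2%.
Rounded: 52.20%.

52.20%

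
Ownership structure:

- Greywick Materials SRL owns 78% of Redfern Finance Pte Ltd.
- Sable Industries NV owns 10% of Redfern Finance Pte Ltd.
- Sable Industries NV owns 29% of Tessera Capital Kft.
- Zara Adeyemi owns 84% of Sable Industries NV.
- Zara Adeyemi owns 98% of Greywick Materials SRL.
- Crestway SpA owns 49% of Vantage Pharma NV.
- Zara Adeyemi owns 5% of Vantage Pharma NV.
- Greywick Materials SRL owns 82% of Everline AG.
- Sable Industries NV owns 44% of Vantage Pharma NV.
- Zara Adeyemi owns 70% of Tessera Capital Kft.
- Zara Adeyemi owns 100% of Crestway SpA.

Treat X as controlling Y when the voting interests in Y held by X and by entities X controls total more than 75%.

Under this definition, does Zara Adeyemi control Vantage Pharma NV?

Zara holds 100% of Crestway, so Zara controls Crestway.
Zara holds 84% of Sable, so Zara controls Sable.
Zara and Crestway and Sable together hold 5% + 49% + 44% = 98% of Vantage, so Zara controls Vantage.

Yes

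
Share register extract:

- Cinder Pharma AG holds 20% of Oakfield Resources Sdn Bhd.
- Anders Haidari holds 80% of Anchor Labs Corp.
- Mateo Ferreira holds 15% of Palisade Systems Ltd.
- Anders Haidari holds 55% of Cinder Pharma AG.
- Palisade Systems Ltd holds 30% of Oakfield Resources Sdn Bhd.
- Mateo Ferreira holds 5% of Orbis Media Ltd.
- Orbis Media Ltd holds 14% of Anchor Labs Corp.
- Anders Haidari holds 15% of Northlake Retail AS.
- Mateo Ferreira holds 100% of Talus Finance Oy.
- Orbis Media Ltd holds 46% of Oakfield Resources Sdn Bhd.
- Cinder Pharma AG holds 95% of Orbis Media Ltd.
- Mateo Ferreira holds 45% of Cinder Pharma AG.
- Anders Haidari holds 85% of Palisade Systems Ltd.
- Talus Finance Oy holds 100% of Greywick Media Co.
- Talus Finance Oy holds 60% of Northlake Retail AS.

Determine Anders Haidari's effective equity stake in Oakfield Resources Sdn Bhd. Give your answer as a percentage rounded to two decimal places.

60.54%

Anders reaches Oakfield along 3 paths.
Via Cinder: 55% × 20% = 11%.
Via Cinder → Orbis: 55% × 95% × 46% = 24.035%.
Via Palisade: 85% × 30% = 25.5%.
Total: 11% + 24.035% + 25.5% = 60.535%.
Rounded: 60.54%.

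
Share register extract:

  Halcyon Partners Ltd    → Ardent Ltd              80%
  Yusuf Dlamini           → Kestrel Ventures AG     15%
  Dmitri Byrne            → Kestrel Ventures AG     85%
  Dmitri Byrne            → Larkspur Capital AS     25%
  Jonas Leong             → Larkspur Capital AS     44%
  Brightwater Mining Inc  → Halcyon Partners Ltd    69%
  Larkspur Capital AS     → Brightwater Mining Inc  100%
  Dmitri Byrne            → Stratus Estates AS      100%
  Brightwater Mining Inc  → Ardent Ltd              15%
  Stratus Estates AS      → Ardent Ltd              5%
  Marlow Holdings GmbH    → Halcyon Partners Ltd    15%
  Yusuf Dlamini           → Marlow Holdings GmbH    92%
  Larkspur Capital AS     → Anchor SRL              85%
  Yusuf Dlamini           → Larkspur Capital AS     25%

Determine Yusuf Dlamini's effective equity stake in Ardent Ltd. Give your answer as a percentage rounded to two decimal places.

Yusuf reaches Ardent along 3 paths.
Via Larkspur → Brightwater: 25% × 100% × 15% = 3.75%.
Via Marlow → Halcyon: 92% × 15% × 80% = 11.04%.
Via Larkspur → Brightwater → Halcyon: 25% × 100% × 69% × 80% = 13.8%.
Total: 3.75% + 11.04% + 13.8% = 28.59%.

28.59%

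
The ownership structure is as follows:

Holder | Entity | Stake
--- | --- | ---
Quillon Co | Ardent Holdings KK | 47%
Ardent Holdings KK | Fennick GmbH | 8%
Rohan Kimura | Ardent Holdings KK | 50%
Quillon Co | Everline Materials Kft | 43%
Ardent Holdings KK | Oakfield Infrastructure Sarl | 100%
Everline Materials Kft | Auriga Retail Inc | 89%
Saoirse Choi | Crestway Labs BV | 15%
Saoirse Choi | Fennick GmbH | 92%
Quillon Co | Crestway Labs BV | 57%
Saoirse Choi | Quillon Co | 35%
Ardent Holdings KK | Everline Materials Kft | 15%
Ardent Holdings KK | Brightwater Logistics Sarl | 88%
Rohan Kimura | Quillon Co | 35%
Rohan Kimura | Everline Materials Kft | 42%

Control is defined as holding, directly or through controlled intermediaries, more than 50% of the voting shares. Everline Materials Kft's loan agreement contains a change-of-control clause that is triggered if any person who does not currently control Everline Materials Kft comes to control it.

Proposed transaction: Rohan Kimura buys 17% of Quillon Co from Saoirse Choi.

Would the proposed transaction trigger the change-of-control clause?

Yes

The purchase adds only to Rohan's holdings (Saoirse's stake shrinks), so Rohan is the only person who could newly come to control Everline.
Rohan's largest direct stake is 50% in Ardent, which does not meet the threshold, so Rohan controls no company.
In Everline, Rohan's side holds only 42%, not > 50%.
So before the transaction, Rohan does not control Everline.
After the purchase, Rohan's direct stake in Quillon rises to 35% + 17% = 52%, and Saoirse's stake falls to 18%.
Rohan holds 52% of Quillon, so Rohan controls Quillon.
Quillon and Rohan together hold 47% + 50% = 97% of Ardent, so Rohan controls Ardent.
Rohan and Ardent and Quillon together hold 42% + 15% + 43% = 100% of Everline, so Rohan controls Everline.
Rohan did not control Everline before and does after, so the clause is triggered.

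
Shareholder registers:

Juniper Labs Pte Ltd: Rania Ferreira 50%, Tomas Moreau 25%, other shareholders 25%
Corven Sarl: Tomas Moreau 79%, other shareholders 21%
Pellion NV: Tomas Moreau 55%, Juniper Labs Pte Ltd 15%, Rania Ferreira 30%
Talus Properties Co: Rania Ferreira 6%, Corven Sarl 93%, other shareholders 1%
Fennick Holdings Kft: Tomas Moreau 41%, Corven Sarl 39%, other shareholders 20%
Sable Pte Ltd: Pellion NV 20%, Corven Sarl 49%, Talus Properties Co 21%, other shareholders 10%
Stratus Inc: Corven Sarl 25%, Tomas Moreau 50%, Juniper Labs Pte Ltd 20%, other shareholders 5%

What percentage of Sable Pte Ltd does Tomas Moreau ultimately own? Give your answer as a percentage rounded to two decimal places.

65.89%

Tomas reaches Sable along 4 paths.
Via Pellion: 55% × 20% = 11%.
Via Juniper → Pellion: 25% × 15% × 20% = 0.75%.
Via Corven: 79% × 49% = 38.71%.
Via Corven → Talus: 79% × 93% × 21% = 15.4287%.
Total: 11% + 0.75% + 38.71% + 15.4287% = 65.8887%.
Rounded: 65.89%.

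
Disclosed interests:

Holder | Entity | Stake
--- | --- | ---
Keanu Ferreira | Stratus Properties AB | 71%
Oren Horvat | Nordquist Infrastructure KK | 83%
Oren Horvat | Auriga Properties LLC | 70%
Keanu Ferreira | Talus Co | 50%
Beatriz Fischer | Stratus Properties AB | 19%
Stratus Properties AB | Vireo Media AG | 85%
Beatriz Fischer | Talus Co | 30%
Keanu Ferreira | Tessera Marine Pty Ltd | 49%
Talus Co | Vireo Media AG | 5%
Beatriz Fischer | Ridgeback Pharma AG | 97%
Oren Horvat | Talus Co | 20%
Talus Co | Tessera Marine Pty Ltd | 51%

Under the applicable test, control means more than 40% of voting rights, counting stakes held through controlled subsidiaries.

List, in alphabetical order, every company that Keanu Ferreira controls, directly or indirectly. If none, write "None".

Keanu holds 71% of Stratus, so Keanu controls Stratus.
Keanu holds 50% of Talus, so Keanu controls Talus.
Talus and Keanu together hold 51% + 49% = 100% of Tessera, so Keanu controls Tessera.
Talus and Stratus together hold 5% + 85% = 90% of Vireo, so Keanu controls Vireo.
No other company's threshold is met.

Stratus Properties AB, Talus Co, Tessera Marine Pty Ltd, Vireo Media AG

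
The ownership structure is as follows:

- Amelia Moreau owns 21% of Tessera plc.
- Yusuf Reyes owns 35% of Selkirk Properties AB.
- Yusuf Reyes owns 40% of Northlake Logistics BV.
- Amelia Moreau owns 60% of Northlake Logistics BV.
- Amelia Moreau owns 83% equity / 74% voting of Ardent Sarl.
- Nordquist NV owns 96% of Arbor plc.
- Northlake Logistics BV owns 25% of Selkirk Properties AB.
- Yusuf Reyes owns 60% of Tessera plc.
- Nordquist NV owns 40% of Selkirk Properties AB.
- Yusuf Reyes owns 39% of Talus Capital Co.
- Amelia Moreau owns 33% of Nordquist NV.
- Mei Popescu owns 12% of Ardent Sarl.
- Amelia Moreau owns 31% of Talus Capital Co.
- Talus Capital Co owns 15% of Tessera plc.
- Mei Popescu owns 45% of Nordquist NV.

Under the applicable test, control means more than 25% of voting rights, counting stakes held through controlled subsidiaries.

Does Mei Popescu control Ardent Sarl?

Mei holds 45% of Nordquist, so Mei controls Nordquist.
Nordquist holds 40% of Selkirk, so Mei controls Selkirk.
Nordquist holds 96% of Arbor, so Mei controls Arbor.
In Ardent, Mei's side holds only 12%, not > 25%.
So Mei does not control Ardent.

No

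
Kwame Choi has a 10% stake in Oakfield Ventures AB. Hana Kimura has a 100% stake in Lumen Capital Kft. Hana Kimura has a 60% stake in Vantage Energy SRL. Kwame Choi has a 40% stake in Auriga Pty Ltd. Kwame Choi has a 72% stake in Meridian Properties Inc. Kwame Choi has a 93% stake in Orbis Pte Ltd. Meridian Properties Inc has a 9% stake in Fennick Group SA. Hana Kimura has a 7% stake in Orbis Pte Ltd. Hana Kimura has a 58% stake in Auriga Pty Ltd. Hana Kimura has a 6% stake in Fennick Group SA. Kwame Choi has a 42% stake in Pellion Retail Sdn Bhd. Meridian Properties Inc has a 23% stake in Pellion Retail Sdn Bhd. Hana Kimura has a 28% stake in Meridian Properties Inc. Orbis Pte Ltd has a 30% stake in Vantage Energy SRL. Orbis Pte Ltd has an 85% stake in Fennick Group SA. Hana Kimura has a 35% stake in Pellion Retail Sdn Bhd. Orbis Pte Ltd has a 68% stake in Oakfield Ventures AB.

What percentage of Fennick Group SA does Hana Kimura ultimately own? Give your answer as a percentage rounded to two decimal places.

Hana reaches Fennick along 3 paths.
Via Meridian: 28% × 9% = 2.52%.
Direct stake: 6% = 6%.
Via Orbis: 7% × 85% = 5.95%.
Total: 2.52% + 6% + 5.95% = 14.47%.

14.47%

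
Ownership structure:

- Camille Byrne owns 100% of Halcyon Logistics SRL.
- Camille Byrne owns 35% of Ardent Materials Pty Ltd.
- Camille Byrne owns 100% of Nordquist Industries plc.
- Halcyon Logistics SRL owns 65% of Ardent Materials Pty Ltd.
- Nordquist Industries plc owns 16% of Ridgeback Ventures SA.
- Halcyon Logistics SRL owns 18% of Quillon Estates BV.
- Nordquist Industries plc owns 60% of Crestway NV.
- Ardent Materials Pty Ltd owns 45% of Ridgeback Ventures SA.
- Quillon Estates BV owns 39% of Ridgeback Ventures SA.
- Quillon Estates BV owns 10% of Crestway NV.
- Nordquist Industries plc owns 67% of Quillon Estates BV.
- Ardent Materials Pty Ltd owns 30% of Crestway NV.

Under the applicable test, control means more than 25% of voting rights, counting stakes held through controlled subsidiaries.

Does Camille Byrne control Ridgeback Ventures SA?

Yes

Camille holds 100% of Nordquist, so Camille controls Nordquist.
Camille holds 100% of Halcyon, so Camille controls Halcyon.
Halcyon and Nordquist together hold 18% + 67% = 85% of Quillon, so Camille controls Quillon.
Camille and Halcyon together hold 35% + 65% = 100% of Ardent, so Camille controls Ardent.
Nordquist and Ardent and Quillon together hold 16% + 45% + 39% = 100% of Ridgeback, so Camille controls Ridgeback.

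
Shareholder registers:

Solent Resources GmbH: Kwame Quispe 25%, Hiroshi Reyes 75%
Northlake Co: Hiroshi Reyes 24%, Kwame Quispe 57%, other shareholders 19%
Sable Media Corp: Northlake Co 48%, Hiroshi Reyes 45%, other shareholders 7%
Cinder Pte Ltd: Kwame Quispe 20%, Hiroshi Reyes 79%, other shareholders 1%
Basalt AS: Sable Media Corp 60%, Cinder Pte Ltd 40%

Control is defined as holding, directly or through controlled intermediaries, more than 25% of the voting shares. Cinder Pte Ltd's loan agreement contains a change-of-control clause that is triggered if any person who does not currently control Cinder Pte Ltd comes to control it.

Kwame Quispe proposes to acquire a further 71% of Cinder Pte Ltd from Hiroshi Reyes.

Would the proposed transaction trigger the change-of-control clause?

Yes

The purchase adds only to Kwame's holdings (Hiroshi's stake shrinks), so Kwame is the only person who could newly come to control Cinder.
Kwame holds 57% of Northlake, so Kwame controls Northlake.
Northlake holds 48% of Sable, so Kwame controls Sable.
Sable holds 60% of Basalt, so Kwame controls Basalt.
In Cinder, Kwame's side holds only 20%, not > 25%.
So before the transaction, Kwame does not control Cinder.
After the purchase, Kwame's direct stake in Cinder rises to 20% + 71% = 91%, and Hiroshi's stake falls to 8%.
Kwame holds 91% of Cinder, so Kwame controls Cinder.
Kwame did not control Cinder before and does after, so the clause is triggered.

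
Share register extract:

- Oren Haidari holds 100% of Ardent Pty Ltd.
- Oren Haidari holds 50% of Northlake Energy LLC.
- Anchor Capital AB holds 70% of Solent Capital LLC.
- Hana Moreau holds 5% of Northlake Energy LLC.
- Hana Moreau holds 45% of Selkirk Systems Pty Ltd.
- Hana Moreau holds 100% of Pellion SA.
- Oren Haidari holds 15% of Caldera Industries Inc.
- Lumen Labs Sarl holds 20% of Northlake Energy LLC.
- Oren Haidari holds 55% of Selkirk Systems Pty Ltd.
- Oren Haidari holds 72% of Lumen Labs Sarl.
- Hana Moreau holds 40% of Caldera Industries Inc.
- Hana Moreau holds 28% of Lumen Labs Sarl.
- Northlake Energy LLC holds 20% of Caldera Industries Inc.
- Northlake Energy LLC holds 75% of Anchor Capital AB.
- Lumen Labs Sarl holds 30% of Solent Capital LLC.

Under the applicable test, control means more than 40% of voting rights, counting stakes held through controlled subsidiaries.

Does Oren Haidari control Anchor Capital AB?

Yes

Oren holds 72% of Lumen, so Oren controls Lumen.
Oren and Lumen together hold 50% + 20% = 70% of Northlake, so Oren controls Northlake.
Northlake holds 75% of Anchor, so Oren controls Anchor.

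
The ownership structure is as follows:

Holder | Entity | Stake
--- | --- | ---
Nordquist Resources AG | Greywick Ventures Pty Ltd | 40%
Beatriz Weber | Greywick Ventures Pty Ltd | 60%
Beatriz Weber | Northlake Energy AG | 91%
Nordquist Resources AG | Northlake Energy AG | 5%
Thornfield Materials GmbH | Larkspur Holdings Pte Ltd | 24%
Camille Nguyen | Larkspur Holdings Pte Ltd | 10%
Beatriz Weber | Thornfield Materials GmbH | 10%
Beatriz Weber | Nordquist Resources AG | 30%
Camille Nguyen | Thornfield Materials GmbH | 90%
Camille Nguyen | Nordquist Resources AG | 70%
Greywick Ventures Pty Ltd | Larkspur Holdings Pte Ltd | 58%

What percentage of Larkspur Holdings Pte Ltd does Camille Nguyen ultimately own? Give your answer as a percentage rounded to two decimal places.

47.84%

Camille reaches Larkspur along 3 paths.
Via Thornfield: 90% × 24% = 21.6%.
Via Nordquist → Greywick: 70% × 40% × 58% = 16.24%.
Direct stake: 10% = 10%.
Total: 21.6% + 16.24% + 10% = 47.84%.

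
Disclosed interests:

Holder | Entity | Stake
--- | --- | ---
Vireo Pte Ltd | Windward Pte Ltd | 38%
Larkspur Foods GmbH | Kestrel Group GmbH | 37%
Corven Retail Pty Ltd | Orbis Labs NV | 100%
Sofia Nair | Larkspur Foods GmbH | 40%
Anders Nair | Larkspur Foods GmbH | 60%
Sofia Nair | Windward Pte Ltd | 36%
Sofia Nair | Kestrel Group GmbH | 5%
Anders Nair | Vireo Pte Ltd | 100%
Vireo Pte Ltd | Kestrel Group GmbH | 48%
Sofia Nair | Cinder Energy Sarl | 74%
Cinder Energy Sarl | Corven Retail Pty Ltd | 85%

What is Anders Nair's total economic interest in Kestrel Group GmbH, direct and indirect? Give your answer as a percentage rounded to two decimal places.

Anders reaches Kestrel along 2 paths.
Via Larkspur: 60% × 37% = 22.2%.
Via Vireo: 100% × 48% = 48%.
Total: 22.2% + 48% = 70.2%.
Rounded: 70.20%.

70.20%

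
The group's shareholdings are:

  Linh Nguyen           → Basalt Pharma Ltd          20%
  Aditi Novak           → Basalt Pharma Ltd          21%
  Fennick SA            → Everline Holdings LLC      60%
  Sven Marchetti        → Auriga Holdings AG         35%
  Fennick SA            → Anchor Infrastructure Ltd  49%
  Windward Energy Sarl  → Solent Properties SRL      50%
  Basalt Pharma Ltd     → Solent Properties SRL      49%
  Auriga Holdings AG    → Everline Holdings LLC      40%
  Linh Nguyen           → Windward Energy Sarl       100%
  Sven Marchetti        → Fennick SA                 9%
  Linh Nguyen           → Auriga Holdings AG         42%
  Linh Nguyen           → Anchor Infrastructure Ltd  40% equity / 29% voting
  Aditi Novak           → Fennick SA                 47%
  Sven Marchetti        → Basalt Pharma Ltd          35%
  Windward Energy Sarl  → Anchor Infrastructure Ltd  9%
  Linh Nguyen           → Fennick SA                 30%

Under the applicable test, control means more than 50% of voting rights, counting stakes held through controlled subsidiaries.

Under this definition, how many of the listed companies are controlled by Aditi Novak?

0

Aditi's largest direct stake is 47% in Fennick, which does not meet the threshold.
Aditi controls 0 companies.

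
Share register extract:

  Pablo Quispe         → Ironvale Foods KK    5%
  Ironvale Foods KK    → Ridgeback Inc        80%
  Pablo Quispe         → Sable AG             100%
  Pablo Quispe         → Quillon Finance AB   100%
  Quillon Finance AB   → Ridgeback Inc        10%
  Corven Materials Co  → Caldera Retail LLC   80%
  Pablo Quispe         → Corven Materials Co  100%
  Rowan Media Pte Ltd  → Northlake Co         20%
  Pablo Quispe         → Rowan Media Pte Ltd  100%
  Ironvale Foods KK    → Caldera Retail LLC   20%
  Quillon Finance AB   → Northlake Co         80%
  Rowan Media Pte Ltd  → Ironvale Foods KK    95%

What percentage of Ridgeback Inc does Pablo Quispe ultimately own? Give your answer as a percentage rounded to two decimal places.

90.00%

Pablo reaches Ridgeback along 3 paths.
Via Quillon: 100% × 10% = 10%.
Via Ironvale: 5% × 80% = 4%.
Via Rowan → Ironvale: 100% × 95% × 80% = 76%.
Total: 10% + 4% + 76% = 90%.
Rounded: 90.00%.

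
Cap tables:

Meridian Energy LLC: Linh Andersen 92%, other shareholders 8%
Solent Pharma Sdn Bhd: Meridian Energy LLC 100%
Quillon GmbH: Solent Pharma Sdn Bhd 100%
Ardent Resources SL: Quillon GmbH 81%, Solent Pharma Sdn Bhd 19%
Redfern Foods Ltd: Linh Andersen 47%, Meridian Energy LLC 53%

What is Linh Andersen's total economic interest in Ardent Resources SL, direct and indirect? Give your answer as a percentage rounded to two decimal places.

Linh reaches Ardent along 2 paths.
Via Meridian → Solent → Quillon: 92% × 100% × 100% × 81% = 74.52%.
Via Meridian → Solent: 92% × 100% × 19% = 17.48%.
Total: 74.52% + 17.48% = 92%.
Rounded: 92.00%.

92.00%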